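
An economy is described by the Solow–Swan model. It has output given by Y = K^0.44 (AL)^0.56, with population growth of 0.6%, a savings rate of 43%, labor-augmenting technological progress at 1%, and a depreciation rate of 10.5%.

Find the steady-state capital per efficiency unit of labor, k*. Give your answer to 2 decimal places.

k* = 9.62

In steady state, investment equals break-even investment: s·k^α = (n + g + δ)·k.
Rearranging, k^(1−α) = s / (n + g + δ).
k^0.56 = 0.43 / (0.006 + 0.010 + 0.105) = 0.43 / 0.121 = 3.5537
k* = 3.5537^(1/0.56) ≈ 9.6241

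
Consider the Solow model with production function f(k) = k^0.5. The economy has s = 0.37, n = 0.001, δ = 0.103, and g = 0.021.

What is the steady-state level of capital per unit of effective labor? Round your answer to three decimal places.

k* ≈ 8.762

Steady state requires s·f(k) = (n + g + δ)·k, i.e. s·k^α = (n + g + δ)·k.
Dividing both sides by k: k^(1−α) = s / (n + g + δ).
k^0.5 = 0.37 / (0.001 + 0.021 + 0.103) = 0.37 / 0.125 = 2.9600
k* = 2.9600^(1/0.5) ≈ 8.7616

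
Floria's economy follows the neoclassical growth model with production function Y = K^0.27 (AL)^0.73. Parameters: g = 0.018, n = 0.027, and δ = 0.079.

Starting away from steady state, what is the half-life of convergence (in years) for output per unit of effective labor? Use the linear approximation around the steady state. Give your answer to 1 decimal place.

half-life ≈ 7.7 years

Near the steady state the convergence rate is λ = (1 − α)(n + g + δ).
λ = (1 − 0.27) × 0.124 = 0.73 × 0.124 = 0.09052
Half-life = ln 2 / λ = 0.6931 / 0.09052 ≈ 7.66 years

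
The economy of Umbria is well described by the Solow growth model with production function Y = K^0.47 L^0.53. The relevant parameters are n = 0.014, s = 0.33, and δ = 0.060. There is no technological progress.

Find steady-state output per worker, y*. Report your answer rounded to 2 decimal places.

y* = 3.77

Steady state requires s·f(k) = (n + δ)·k, i.e. s·k^α = (n + δ)·k.
Rearranging, k^(1−α) = s / (n + δ).
k^0.53 = 0.33 / (0.014 + 0.060) = 0.33 / 0.074 = 4.4595
k* = 4.4595^(1/0.53) ≈ 16.7907
y* = (k*)^α = 16.7907^0.47 ≈ 3.7652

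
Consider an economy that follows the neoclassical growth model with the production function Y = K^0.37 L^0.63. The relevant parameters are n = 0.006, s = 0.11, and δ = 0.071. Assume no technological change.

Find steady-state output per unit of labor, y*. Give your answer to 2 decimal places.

At the steady state, Δk = 0, so s·k^α = (n + δ)·k.
Dividing both sides by k: k^(1−α) = s / (n + δ).
k^0.63 = 0.11 / (0.006 + 0.071) = 0.11 / 0.077 = 1.4286
k* = 1.4286^(1/0.63) ≈ 1.7615
y* = (k*)^α = 1.7615^0.37 ≈ 1.2330

y* ≈ 1.23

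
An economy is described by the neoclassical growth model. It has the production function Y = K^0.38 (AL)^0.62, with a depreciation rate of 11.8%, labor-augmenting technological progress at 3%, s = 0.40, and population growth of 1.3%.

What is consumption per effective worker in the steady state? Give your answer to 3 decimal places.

c* = 1.048

At the steady state, Δk = 0, so s·k^α = (n + g + δ)·k.
Dividing both sides by k: k^(1−α) = s / (n + g + δ).
k^0.62 = 0.40 / (0.013 + 0.030 + 0.118) = 0.40 / 0.161 = 2.4845
k* = 2.4845^(1/0.62) ≈ 4.3399
y* = (k*)^α = 4.3399^0.38 ≈ 1.7468
c* = (1 − s)·y* = (1 − 0.40) × 1.7468 ≈ 1.0481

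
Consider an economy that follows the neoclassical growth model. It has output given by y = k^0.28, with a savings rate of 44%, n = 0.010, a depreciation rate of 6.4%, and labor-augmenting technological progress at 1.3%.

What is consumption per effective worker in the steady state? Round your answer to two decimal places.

In steady state, investment equals break-even investment: s·k^α = (n + g + δ)·k.
Rearranging, k^(1−α) = s / (n + g + δ).
k^0.72 = 0.44 / (0.010 + 0.013 + 0.064) = 0.44 / 0.087 = 5.0575
k* = 5.0575^(1/0.72) ≈ 9.4992
y* = (k*)^α = 9.4992^0.28 ≈ 1.8782
c* = (1 − s)·y* = (1 − 0.44) × 1.8782 ≈ 1.0518

c* = 1.05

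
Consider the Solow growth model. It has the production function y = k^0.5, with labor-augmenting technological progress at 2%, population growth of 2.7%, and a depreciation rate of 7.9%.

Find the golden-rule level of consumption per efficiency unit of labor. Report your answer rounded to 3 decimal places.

c_gold ≈ 1.984

At the golden rule, f'(k) = n + g + δ, so α·k^(α−1) = n + g + δ and k_gold = (α/(n + g + δ))^(1/(1−α)).
k_gold = (0.5/0.126)^(1/0.5) = 3.9683^2 ≈ 15.7474
c_gold = f(k_gold) − (n + g + δ)·k_gold = 3.9683 − 0.126×15.7474 ≈ 1.9841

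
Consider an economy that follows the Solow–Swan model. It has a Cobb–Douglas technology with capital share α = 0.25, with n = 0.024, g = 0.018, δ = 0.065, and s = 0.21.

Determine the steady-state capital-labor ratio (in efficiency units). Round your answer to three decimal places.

At the steady state, Δk = 0, so s·k^α = (n + g + δ)·k.
Dividing both sides by k: k^(1−α) = s / (n + g + δ).
k^0.75 = 0.21 / (0.024 + 0.018 + 0.065) = 0.21 / 0.107 = 1.9626
k* = 1.9626^(1/0.75) ≈ 2.4572

k* = 2.457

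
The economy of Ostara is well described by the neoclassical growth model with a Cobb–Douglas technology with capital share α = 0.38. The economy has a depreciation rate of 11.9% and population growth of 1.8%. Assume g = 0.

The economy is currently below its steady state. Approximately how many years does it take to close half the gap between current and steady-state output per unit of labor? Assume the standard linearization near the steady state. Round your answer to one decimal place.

Near the steady state the convergence rate is λ = (1 − α)(n + δ).
λ = (1 − 0.38) × 0.137 = 0.62 × 0.137 = 0.08494
Half-life = ln 2 / λ = 0.6931 / 0.08494 ≈ 8.16 years

t_½ ≈ 8.2 years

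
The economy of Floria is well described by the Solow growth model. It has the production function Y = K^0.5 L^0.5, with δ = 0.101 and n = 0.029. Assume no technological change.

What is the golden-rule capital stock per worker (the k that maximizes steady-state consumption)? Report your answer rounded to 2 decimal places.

k_gold ≈ 14.79

The golden rule sets f'(k) = n + δ, i.e. α·k^(α−1) = n + δ.
So k^(1−α) = α / (n + δ) = 0.5 / 0.130 = 3.8462.
k_gold = 3.8462^(1/0.5) ≈ 14.7933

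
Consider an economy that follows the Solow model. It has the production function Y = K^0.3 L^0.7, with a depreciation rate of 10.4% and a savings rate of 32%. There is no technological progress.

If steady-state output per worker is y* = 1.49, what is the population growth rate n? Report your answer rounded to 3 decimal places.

In steady state, investment equals break-even investment: s·k^α = (n + δ)·k.
Since y* = [s/(n + δ)]^(α/(1−α)), we have s/(n + δ) = (y*)^((1−α)/α) = 1.49^2.3333 = 2.5357.
Therefore n + δ = s / 2.5357 = 0.32 / 2.5357 = 0.1262, so n = 0.1262 − 0.104 = 0.0222.

n ≈ 0.022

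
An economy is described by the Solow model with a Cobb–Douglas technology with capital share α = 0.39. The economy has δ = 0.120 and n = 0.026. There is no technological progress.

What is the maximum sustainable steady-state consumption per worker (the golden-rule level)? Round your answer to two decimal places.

c_gold ≈ 1.14

At the golden rule, f'(k) = n + δ, so α·k^(α−1) = n + δ and k_gold = (α/(n + δ))^(1/(1−α)).
k_gold = (0.39/0.146)^(1/0.61) = 2.6712^1.6393 ≈ 5.0061
c_gold = f(k_gold) − (n + δ)·k_gold = 1.8742 − 0.146×5.0061 ≈ 1.1433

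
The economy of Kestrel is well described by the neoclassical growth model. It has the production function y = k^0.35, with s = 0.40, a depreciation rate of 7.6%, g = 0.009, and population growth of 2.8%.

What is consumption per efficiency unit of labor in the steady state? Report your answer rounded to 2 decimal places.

c* = 1.19

At the steady state, Δk = 0, so s·k^α = (n + g + δ)·k.
Rearranging, k^(1−α) = s / (n + g + δ).
k^0.65 = 0.40 / (0.028 + 0.009 + 0.076) = 0.40 / 0.113 = 3.5398
k* = 3.5398^(1/0.65) ≈ 6.9917
y* = (k*)^α = 6.9917^0.35 ≈ 1.9752
c* = (1 − s)·y* = (1 − 0.40) × 1.9752 ≈ 1.1851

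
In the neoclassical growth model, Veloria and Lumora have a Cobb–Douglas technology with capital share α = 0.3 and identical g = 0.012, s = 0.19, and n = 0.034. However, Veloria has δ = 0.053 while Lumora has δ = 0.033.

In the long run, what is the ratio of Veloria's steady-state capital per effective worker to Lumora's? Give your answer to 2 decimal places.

ratio ≈ 0.72

Steady-state k* = [s/(n + g + δ)]^(1/(1−α)), so the ratio is [ (s_V/(n + g + δ)_V) / (s_L/(n + g + δ)_L) ]^1.4286.
s_V/(n + g + δ)_V = 0.19/0.099 = 1.9192; s_L/(n + g + δ)_L = 0.19/0.079 = 2.4051.
Ratio = (1.9192/2.4051)^1.4286 = 0.7980^1.4286 ≈ 0.7244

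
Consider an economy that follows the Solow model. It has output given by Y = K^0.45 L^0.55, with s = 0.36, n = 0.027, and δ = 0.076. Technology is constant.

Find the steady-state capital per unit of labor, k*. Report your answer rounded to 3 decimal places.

At the steady state, Δk = 0, so s·k^α = (n + δ)·k.
Dividing both sides by k: k^(1−α) = s / (n + δ).
k^0.55 = 0.36 / (0.027 + 0.076) = 0.36 / 0.103 = 3.4951
k* = 3.4951^(1/0.55) ≈ 9.7299

k* = 9.730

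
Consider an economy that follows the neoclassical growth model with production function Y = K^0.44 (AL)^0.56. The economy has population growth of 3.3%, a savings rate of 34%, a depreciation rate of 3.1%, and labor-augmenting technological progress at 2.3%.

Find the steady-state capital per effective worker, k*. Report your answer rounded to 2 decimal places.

k* = 11.40

Steady state requires s·f(k) = (n + g + δ)·k, i.e. s·k^α = (n + g + δ)·k.
Dividing both sides by k: k^(1−α) = s / (n + g + δ).
k^0.56 = 0.34 / (0.033 + 0.023 + 0.031) = 0.34 / 0.087 = 3.9080
k* = 3.9080^(1/0.56) ≈ 11.4041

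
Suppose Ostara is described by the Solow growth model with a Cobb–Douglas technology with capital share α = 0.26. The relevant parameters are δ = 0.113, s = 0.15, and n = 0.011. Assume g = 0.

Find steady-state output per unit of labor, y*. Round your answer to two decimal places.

In steady state, investment equals break-even investment: s·k^α = (n + δ)·k.
Rearranging, k^(1−α) = s / (n + δ).
k^0.74 = 0.15 / (0.011 + 0.113) = 0.15 / 0.124 = 1.2097
k* = 1.2097^(1/0.74) ≈ 1.2934
y* = (k*)^α = 1.2934^0.26 ≈ 1.0692

y* ≈ 1.07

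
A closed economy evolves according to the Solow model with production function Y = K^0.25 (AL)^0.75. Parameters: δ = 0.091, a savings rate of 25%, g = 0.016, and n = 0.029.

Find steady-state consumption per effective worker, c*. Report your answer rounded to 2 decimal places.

c* = 0.92

In steady state, investment equals break-even investment: s·k^α = (n + g + δ)·k.
Rearranging, k^(1−α) = s / (n + g + δ).
k^0.75 = 0.25 / (0.029 + 0.016 + 0.091) = 0.25 / 0.136 = 1.8382
k* = 1.8382^(1/0.75) ≈ 2.2518
y* = (k*)^α = 2.2518^0.25 ≈ 1.2250
c* = (1 − s)·y* = (1 − 0.25) × 1.2250 ≈ 0.9188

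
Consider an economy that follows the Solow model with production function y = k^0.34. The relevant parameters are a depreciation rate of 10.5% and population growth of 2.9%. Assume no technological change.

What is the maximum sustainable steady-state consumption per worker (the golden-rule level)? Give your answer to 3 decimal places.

c_gold ≈ 1.066

At the golden rule, f'(k) = n + δ, so α·k^(α−1) = n + δ and k_gold = (α/(n + δ))^(1/(1−α)).
k_gold = (0.34/0.134)^(1/0.66) = 2.5373^1.5152 ≈ 4.0992
c_gold = f(k_gold) − (n + δ)·k_gold = 1.6155 − 0.134×4.0992 ≈ 1.0662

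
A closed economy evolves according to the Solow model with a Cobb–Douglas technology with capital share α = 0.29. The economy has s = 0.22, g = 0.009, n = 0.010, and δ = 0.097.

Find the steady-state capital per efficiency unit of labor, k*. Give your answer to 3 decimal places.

k* = 2.463

In steady state, investment equals break-even investment: s·k^α = (n + g + δ)·k.
Rearranging, k^(1−α) = s / (n + g + δ).
k^0.71 = 0.22 / (0.010 + 0.009 + 0.097) = 0.22 / 0.116 = 1.8966
k* = 1.8966^(1/0.71) ≈ 2.4633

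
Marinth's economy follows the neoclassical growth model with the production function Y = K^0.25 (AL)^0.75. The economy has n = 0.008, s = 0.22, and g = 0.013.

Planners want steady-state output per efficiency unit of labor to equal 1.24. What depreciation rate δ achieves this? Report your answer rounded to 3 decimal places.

δ ≈ 0.094

Steady state requires s·f(k) = (n + g + δ)·k, i.e. s·k^α = (n + g + δ)·k.
Since y* = [s/(n + g + δ)]^(α/(1−α)), we have s/(n + g + δ) = (y*)^((1−α)/α) = 1.24^3 = 1.9066.
Therefore n + g + δ = s / 1.9066 = 0.22 / 1.9066 = 0.1154, so δ = 0.1154 − 0.021 = 0.0944.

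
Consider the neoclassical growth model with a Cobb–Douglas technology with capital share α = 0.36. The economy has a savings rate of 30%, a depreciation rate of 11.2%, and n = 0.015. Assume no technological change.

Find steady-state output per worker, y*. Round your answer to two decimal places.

In steady state, investment equals break-even investment: s·k^α = (n + δ)·k.
Dividing both sides by k: k^(1−α) = s / (n + δ).
k^0.64 = 0.30 / (0.015 + 0.112) = 0.30 / 0.127 = 2.3622
k* = 2.3622^(1/0.64) ≈ 3.8310
y* = (k*)^α = 3.8310^0.36 ≈ 1.6218

y* = 1.62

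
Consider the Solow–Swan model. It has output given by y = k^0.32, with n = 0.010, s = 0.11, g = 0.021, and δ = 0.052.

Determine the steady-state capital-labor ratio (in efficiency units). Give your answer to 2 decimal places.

k* = 1.51

In steady state, investment equals break-even investment: s·k^α = (n + g + δ)·k.
Rearranging, k^(1−α) = s / (n + g + δ).
k^0.68 = 0.11 / (0.010 + 0.021 + 0.052) = 0.11 / 0.083 = 1.3253
k* = 1.3253^(1/0.68) ≈ 1.5131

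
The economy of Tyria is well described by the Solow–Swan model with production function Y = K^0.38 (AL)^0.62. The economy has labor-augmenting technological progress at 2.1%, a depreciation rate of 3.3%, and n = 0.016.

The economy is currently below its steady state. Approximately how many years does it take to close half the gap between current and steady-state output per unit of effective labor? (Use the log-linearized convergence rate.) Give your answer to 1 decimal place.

t_½ ≈ 16.0 years

Near the steady state the convergence rate is λ = (1 − α)(n + g + δ).
λ = (1 − 0.38) × 0.070 = 0.62 × 0.070 = 0.0434
Half-life = ln 2 / λ = 0.6931 / 0.0434 ≈ 15.97 years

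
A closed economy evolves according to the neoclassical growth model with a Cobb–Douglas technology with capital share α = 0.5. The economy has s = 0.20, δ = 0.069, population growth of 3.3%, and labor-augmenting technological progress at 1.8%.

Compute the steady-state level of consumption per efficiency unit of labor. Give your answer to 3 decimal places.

c* ≈ 1.333

Steady state requires s·f(k) = (n + g + δ)·k, i.e. s·k^α = (n + g + δ)·k.
Dividing both sides by k: k^(1−α) = s / (n + g + δ).
k^0.5 = 0.20 / (0.033 + 0.018 + 0.069) = 0.20 / 0.120 = 1.6667
k* = 1.6667^(1/0.5) ≈ 2.7779
y* = (k*)^α = 2.7779^0.5 ≈ 1.6667
c* = (1 − s)·y* = (1 − 0.20) × 1.6667 ≈ 1.3334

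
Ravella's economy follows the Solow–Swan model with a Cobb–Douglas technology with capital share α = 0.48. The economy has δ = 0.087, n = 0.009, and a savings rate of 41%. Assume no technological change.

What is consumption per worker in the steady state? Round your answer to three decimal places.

c* ≈ 2.254

Steady state requires s·f(k) = (n + δ)·k, i.e. s·k^α = (n + δ)·k.
Rearranging, k^(1−α) = s / (n + δ).
k^0.52 = 0.41 / (0.009 + 0.087) = 0.41 / 0.096 = 4.2708
k* = 4.2708^(1/0.52) ≈ 16.3124
y* = (k*)^α = 16.3124^0.48 ≈ 3.8195
c* = (1 − s)·y* = (1 − 0.41) × 3.8195 ≈ 2.2535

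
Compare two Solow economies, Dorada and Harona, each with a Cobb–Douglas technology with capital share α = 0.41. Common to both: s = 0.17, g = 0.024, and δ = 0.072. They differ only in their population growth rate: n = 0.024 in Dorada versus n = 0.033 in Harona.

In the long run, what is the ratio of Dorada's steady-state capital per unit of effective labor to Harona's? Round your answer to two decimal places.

Steady-state k* = [s/(n + g + δ)]^(1/(1−α)), so the ratio is [ (s_D/(n + g + δ)_D) / (s_H/(n + g + δ)_H) ]^1.6949.
s_D/(n + g + δ)_D = 0.17/0.120 = 1.4167; s_H/(n + g + δ)_H = 0.17/0.129 = 1.3178.
Ratio = (1.4167/1.3178)^1.6949 = 1.0750^1.6949 ≈ 1.1304

k*_D / k*_H ≈ 1.13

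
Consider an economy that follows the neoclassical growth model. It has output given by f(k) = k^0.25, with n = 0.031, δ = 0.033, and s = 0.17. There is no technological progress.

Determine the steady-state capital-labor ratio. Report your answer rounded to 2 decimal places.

Steady state requires s·f(k) = (n + δ)·k, i.e. s·k^α = (n + δ)·k.
Rearranging, k^(1−α) = s / (n + δ).
k^0.75 = 0.17 / (0.031 + 0.033) = 0.17 / 0.064 = 2.6563
k* = 2.6563^(1/0.75) ≈ 3.6788

k* ≈ 3.68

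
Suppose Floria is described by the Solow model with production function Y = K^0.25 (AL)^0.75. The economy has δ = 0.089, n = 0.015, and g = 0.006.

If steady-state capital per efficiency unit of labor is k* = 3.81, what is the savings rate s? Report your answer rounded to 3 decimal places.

s ≈ 0.300

Steady state requires s·f(k) = (n + g + δ)·k, i.e. s·k^α = (n + g + δ)·k.
So s / (n + g + δ) = (k*)^(1−α) = 3.81^0.75 = 2.7271.
Therefore s = 2.7271 × (n + g + δ) = 2.7271 × 0.110 = 0.3000.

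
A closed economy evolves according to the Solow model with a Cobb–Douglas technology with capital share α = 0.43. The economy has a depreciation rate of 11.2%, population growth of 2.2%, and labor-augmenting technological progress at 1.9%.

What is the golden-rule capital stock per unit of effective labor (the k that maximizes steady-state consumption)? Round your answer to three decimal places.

The golden rule sets f'(k) = n + g + δ, i.e. α·k^(α−1) = n + g + δ.
So k^(1−α) = α / (n + g + δ) = 0.43 / 0.153 = 2.8105.
k_gold = 2.8105^(1/0.57) ≈ 6.1283

k_gold ≈ 6.128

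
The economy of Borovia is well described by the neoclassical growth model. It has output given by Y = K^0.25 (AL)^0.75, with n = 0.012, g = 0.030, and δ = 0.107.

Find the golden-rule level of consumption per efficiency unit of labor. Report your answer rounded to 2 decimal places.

At the golden rule, f'(k) = n + g + δ, so α·k^(α−1) = n + g + δ and k_gold = (α/(n + g + δ))^(1/(1−α)).
k_gold = (0.25/0.149)^(1/0.75) = 1.6779^1.3333 ≈ 1.9938
c_gold = f(k_gold) − (n + g + δ)·k_gold = 1.1883 − 0.149×1.9938 ≈ 0.8912

c_gold ≈ 0.89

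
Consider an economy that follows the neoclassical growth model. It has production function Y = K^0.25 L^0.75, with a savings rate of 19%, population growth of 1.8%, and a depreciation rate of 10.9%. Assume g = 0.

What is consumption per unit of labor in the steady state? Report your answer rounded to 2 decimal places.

In steady state, investment equals break-even investment: s·k^α = (n + δ)·k.
Dividing both sides by k: k^(1−α) = s / (n + δ).
k^0.75 = 0.19 / (0.018 + 0.109) = 0.19 / 0.127 = 1.4961
k* = 1.4961^(1/0.75) ≈ 1.7111
y* = (k*)^α = 1.7111^0.25 ≈ 1.1437
c* = (1 − s)·y* = (1 − 0.19) × 1.1437 ≈ 0.9264

c* = 0.93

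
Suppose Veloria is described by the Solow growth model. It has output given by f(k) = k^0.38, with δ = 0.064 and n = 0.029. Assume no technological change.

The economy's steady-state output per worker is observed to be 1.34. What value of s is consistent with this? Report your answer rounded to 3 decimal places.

s ≈ 0.150

In steady state, investment equals break-even investment: s·k^α = (n + δ)·k.
Since y* = [s/(n + δ)]^(α/(1−α)), we have s/(n + δ) = (y*)^((1−α)/α) = 1.34^1.6316 = 1.6121.
Therefore s = 1.6121 × (n + δ) = 1.6121 × 0.093 = 0.1499.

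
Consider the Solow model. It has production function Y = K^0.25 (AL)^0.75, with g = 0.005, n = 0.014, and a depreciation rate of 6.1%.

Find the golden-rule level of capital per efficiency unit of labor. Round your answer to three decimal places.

The golden rule sets f'(k) = n + g + δ, i.e. α·k^(α−1) = n + g + δ.
So k^(1−α) = α / (n + g + δ) = 0.25 / 0.080 = 3.1250.
k_gold = 3.1250^(1/0.75) ≈ 4.5688

k_gold ≈ 4.569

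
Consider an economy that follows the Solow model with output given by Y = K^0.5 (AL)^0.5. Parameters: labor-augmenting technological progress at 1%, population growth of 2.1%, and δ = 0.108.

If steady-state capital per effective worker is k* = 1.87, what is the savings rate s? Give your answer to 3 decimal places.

Steady state requires s·f(k) = (n + g + δ)·k, i.e. s·k^α = (n + g + δ)·k.
So s / (n + g + δ) = (k*)^(1−α) = 1.87^0.5 = 1.3675.
Therefore s = 1.3675 × (n + g + δ) = 1.3675 × 0.139 = 0.1901.

s ≈ 0.190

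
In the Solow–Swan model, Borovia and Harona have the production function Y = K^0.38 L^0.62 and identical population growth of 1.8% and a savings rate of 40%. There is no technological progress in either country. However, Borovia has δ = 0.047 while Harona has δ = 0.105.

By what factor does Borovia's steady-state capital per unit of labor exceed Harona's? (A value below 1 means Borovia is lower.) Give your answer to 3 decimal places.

k*_B / k*_H ≈ 2.797

Steady-state k* = [s/(n + δ)]^(1/(1−α)), so the ratio is [ (s_B/(n + δ)_B) / (s_H/(n + δ)_H) ]^1.6129.
s_B/(n + δ)_B = 0.40/0.065 = 6.1538; s_H/(n + δ)_H = 0.40/0.123 = 3.2520.
Ratio = (6.1538/3.2520)^1.6129 = 1.8923^1.6129 ≈ 2.7974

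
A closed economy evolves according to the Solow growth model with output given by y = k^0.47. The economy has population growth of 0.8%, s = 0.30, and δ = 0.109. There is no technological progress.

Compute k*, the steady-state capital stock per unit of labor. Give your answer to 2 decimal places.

k* ≈ 5.91

At the steady state, Δk = 0, so s·k^α = (n + δ)·k.
Dividing both sides by k: k^(1−α) = s / (n + δ).
k^0.53 = 0.30 / (0.008 + 0.109) = 0.30 / 0.117 = 2.5641
k* = 2.5641^(1/0.53) ≈ 5.9098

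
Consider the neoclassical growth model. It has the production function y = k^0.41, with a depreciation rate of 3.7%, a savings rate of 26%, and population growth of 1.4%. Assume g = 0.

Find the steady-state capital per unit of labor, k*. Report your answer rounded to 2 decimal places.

At the steady state, Δk = 0, so s·k^α = (n + δ)·k.
Dividing both sides by k: k^(1−α) = s / (n + δ).
k^0.59 = 0.26 / (0.014 + 0.037) = 0.26 / 0.051 = 5.0980
k* = 5.0980^(1/0.59) ≈ 15.8119

k* ≈ 15.81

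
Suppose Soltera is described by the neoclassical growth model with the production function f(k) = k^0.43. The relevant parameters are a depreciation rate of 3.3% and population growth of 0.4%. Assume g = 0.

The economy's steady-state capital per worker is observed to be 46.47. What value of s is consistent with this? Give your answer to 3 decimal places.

s ≈ 0.330

In steady state, investment equals break-even investment: s·k^α = (n + δ)·k.
So s / (n + δ) = (k*)^(1−α) = 46.47^0.57 = 8.9184.
Therefore s = 8.9184 × (n + δ) = 8.9184 × 0.037 = 0.3300.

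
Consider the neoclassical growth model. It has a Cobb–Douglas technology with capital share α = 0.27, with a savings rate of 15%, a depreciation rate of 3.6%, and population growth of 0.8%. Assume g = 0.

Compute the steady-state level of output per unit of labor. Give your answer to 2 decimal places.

y* = 1.57

Steady state requires s·f(k) = (n + δ)·k, i.e. s·k^α = (n + δ)·k.
Dividing both sides by k: k^(1−α) = s / (n + δ).
k^0.73 = 0.15 / (0.008 + 0.036) = 0.15 / 0.044 = 3.4091
k* = 3.4091^(1/0.73) ≈ 5.3659
y* = (k*)^α = 5.3659^0.27 ≈ 1.5740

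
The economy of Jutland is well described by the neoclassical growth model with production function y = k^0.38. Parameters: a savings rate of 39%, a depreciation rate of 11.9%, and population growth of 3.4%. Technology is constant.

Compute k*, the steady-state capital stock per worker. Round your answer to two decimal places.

In steady state, investment equals break-even investment: s·k^α = (n + δ)·k.
Rearranging, k^(1−α) = s / (n + δ).
k^0.62 = 0.39 / (0.034 + 0.119) = 0.39 / 0.153 = 2.5490
k* = 2.5490^(1/0.62) ≈ 4.5231

k* ≈ 4.52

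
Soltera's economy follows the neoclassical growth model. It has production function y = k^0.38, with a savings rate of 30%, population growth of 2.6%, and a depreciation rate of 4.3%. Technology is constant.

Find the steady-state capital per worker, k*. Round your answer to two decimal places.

k* ≈ 10.70

Steady state requires s·f(k) = (n + δ)·k, i.e. s·k^α = (n + δ)·k.
Rearranging, k^(1−α) = s / (n + δ).
k^0.62 = 0.30 / (0.026 + 0.043) = 0.30 / 0.069 = 4.3478
k* = 4.3478^(1/0.62) ≈ 10.7021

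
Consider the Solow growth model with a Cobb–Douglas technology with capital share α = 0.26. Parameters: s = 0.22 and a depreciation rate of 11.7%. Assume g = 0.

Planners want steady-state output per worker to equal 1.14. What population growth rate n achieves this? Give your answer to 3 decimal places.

In steady state, investment equals break-even investment: s·k^α = (n + δ)·k.
Since y* = [s/(n + δ)]^(α/(1−α)), we have s/(n + δ) = (y*)^((1−α)/α) = 1.14^2.8462 = 1.4520.
Therefore n + δ = s / 1.4520 = 0.22 / 1.4520 = 0.1515, so n = 0.1515 − 0.117 = 0.0345.

n ≈ 0.035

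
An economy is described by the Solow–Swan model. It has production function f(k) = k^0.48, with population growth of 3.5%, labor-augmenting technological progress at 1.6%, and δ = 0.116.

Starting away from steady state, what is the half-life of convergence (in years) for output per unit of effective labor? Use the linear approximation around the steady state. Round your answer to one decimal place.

half-life ≈ 8.0 years

Near the steady state the convergence rate is λ = (1 − α)(n + g + δ).
λ = (1 − 0.48) × 0.167 = 0.52 × 0.167 = 0.08684
Half-life = ln 2 / λ = 0.6931 / 0.08684 ≈ 7.98 years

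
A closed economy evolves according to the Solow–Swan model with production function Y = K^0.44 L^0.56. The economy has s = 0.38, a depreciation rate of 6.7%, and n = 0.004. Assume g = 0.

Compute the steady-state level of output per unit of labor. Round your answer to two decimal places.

y* ≈ 3.74

Steady state requires s·f(k) = (n + δ)·k, i.e. s·k^α = (n + δ)·k.
Dividing both sides by k: k^(1−α) = s / (n + δ).
k^0.56 = 0.38 / (0.004 + 0.067) = 0.38 / 0.071 = 5.3521
k* = 5.3521^(1/0.56) ≈ 19.9957
y* = (k*)^α = 19.9957^0.44 ≈ 3.7360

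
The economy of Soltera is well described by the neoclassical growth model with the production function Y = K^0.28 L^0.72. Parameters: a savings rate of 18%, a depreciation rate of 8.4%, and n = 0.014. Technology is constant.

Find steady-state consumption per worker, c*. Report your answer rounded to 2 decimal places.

c* = 1.04

Steady state requires s·f(k) = (n + δ)·k, i.e. s·k^α = (n + δ)·k.
Rearranging, k^(1−α) = s / (n + δ).
k^0.72 = 0.18 / (0.014 + 0.084) = 0.18 / 0.098 = 1.8367
k* = 1.8367^(1/0.72) ≈ 2.3266
y* = (k*)^α = 2.3266^0.28 ≈ 1.2667
c* = (1 − s)·y* = (1 − 0.18) × 1.2667 ≈ 1.0387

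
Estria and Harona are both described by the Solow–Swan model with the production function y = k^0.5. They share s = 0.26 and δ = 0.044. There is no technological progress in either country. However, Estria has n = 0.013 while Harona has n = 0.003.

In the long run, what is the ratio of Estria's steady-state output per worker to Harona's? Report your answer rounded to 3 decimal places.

Steady-state y* = [s/(n + δ)]^(α/(1−α)), so the ratio is [ (s_E/(n + δ)_E) / (s_H/(n + δ)_H) ]^1.
s_E/(n + δ)_E = 0.26/0.057 = 4.5614; s_H/(n + δ)_H = 0.26/0.047 = 5.5319.
Ratio = (4.5614/5.5319)^1 = 0.8246^1 ≈ 0.8246

ratio ≈ 0.825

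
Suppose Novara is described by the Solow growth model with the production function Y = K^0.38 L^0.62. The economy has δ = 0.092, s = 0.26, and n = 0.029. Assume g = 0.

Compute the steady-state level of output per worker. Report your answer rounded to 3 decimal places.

Steady state requires s·f(k) = (n + δ)·k, i.e. s·k^α = (n + δ)·k.
Rearranging, k^(1−α) = s / (n + δ).
k^0.62 = 0.26 / (0.029 + 0.092) = 0.26 / 0.121 = 2.1488
k* = 2.1488^(1/0.62) ≈ 3.4340
y* = (k*)^α = 3.4340^0.38 ≈ 1.5981

y* ≈ 1.598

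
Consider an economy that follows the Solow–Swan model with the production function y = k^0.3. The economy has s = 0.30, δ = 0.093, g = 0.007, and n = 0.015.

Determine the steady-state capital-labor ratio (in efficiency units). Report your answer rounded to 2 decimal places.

Steady state requires s·f(k) = (n + g + δ)·k, i.e. s·k^α = (n + g + δ)·k.
Dividing both sides by k: k^(1−α) = s / (n + g + δ).
k^0.7 = 0.30 / (0.015 + 0.007 + 0.093) = 0.30 / 0.115 = 2.6087
k* = 2.6087^(1/0.7) ≈ 3.9345

k* ≈ 3.93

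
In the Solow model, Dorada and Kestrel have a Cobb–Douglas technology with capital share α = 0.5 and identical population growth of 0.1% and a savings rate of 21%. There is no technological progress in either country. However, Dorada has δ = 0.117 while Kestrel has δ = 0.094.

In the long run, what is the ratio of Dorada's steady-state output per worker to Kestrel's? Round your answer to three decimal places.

Steady-state y* = [s/(n + δ)]^(α/(1−α)), so the ratio is [ (s_D/(n + δ)_D) / (s_K/(n + δ)_K) ]^1.
s_D/(n + δ)_D = 0.21/0.118 = 1.7797; s_K/(n + δ)_K = 0.21/0.095 = 2.2105.
Ratio = (1.7797/2.2105)^1 = 0.8051^1 ≈ 0.8051

ratio ≈ 0.805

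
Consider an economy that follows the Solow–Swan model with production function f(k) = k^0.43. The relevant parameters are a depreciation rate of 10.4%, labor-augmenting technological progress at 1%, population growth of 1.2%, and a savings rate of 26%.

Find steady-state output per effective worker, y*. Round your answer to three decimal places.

In steady state, investment equals break-even investment: s·k^α = (n + g + δ)·k.
Rearranging, k^(1−α) = s / (n + g + δ).
k^0.57 = 0.26 / (0.012 + 0.010 + 0.104) = 0.26 / 0.126 = 2.0635
k* = 2.0635^(1/0.57) ≈ 3.5640
y* = (k*)^α = 3.5640^0.43 ≈ 1.7272

y* ≈ 1.727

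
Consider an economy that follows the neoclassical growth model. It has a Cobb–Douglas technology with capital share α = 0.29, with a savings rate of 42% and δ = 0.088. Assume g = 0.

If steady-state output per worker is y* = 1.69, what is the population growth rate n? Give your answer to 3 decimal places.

n ≈ 0.028

In steady state, investment equals break-even investment: s·k^α = (n + δ)·k.
Since y* = [s/(n + δ)]^(α/(1−α)), we have s/(n + δ) = (y*)^((1−α)/α) = 1.69^2.4483 = 3.6136.
Therefore n + δ = s / 3.6136 = 0.42 / 3.6136 = 0.1162, so n = 0.1162 − 0.088 = 0.0282.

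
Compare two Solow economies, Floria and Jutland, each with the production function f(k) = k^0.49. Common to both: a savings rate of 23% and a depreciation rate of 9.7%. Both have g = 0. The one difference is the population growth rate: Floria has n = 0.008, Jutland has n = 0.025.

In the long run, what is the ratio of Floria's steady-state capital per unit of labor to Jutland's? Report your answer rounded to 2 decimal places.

Steady-state k* = [s/(n + δ)]^(1/(1−α)), so the ratio is [ (s_F/(n + δ)_F) / (s_J/(n + δ)_J) ]^1.9608.
s_F/(n + δ)_F = 0.23/0.105 = 2.1905; s_J/(n + δ)_J = 0.23/0.122 = 1.8852.
Ratio = (2.1905/1.8852)^1.9608 = 1.1619^1.9608 ≈ 1.3421

ratio ≈ 1.34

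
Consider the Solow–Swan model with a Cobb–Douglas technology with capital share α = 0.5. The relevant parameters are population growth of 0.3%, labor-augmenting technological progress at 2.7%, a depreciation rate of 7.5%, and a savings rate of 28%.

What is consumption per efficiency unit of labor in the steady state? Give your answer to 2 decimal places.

At the steady state, Δk = 0, so s·k^α = (n + g + δ)·k.
Dividing both sides by k: k^(1−α) = s / (n + g + δ).
k^0.5 = 0.28 / (0.003 + 0.027 + 0.075) = 0.28 / 0.105 = 2.6667
k* = 2.6667^(1/0.5) ≈ 7.1113
y* = (k*)^α = 7.1113^0.5 ≈ 2.6667
c* = (1 − s)·y* = (1 − 0.28) × 2.6667 ≈ 1.9200

c* ≈ 1.92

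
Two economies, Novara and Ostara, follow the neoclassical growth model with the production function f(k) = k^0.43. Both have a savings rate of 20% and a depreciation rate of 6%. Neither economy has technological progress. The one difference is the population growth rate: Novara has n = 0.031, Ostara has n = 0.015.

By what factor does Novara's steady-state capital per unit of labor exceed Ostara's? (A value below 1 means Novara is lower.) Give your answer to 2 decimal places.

Steady-state k* = [s/(n + δ)]^(1/(1−α)), so the ratio is [ (s_N/(n + δ)_N) / (s_O/(n + δ)_O) ]^1.7544.
s_N/(n + δ)_N = 0.20/0.091 = 2.1978; s_O/(n + δ)_O = 0.20/0.075 = 2.6667.
Ratio = (2.1978/2.6667)^1.7544 = 0.8242^1.7544 ≈ 0.7123

k*_N / k*_O ≈ 0.71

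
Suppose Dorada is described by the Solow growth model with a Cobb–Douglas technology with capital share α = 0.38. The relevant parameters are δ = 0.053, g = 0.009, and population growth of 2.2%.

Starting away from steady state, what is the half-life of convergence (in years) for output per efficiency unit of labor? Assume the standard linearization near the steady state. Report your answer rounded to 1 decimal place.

half-life ≈ 13.3 years

Near the steady state the convergence rate is λ = (1 − α)(n + g + δ).
λ = (1 − 0.38) × 0.084 = 0.62 × 0.084 = 0.05208
Half-life = ln 2 / λ = 0.6931 / 0.05208 ≈ 13.31 years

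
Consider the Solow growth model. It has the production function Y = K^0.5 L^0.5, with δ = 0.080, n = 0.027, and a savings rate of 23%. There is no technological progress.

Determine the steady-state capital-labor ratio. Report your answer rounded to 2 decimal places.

In steady state, investment equals break-even investment: s·k^α = (n + δ)·k.
Dividing both sides by k: k^(1−α) = s / (n + δ).
k^0.5 = 0.23 / (0.027 + 0.080) = 0.23 / 0.107 = 2.1495
k* = 2.1495^(1/0.5) ≈ 4.6204

k* ≈ 4.62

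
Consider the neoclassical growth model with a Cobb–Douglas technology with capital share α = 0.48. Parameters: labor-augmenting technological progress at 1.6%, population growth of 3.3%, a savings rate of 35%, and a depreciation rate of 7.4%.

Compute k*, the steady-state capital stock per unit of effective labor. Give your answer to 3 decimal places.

At the steady state, Δk = 0, so s·k^α = (n + g + δ)·k.
Rearranging, k^(1−α) = s / (n + g + δ).
k^0.52 = 0.35 / (0.033 + 0.016 + 0.074) = 0.35 / 0.123 = 2.8455
k* = 2.8455^(1/0.52) ≈ 7.4711

k* ≈ 7.471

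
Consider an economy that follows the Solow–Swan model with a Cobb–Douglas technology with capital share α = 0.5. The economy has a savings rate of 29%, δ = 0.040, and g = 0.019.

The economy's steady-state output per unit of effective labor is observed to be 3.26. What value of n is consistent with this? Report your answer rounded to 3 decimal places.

n ≈ 0.030

Steady state requires s·f(k) = (n + g + δ)·k, i.e. s·k^α = (n + g + δ)·k.
Since y* = [s/(n + g + δ)]^(α/(1−α)), we have s/(n + g + δ) = (y*)^((1−α)/α) = 3.26^1 = 3.2600.
Therefore n + g + δ = s / 3.2600 = 0.29 / 3.2600 = 0.0890, so n = 0.0890 − 0.059 = 0.0300.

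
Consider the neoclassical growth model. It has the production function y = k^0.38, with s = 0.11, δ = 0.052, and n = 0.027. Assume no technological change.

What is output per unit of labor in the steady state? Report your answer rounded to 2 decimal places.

y* ≈ 1.22

Steady state requires s·f(k) = (n + δ)·k, i.e. s·k^α = (n + δ)·k.
Dividing both sides by k: k^(1−α) = s / (n + δ).
k^0.62 = 0.11 / (0.027 + 0.052) = 0.11 / 0.079 = 1.3924
k* = 1.3924^(1/0.62) ≈ 1.7056
y* = (k*)^α = 1.7056^0.38 ≈ 1.2249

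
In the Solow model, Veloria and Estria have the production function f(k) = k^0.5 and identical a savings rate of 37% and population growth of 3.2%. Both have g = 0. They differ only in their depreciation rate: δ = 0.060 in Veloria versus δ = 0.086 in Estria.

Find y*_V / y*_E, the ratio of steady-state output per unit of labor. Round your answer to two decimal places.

Steady-state y* = [s/(n + δ)]^(α/(1−α)), so the ratio is [ (s_V/(n + δ)_V) / (s_E/(n + δ)_E) ]^1.
s_V/(n + δ)_V = 0.37/0.092 = 4.0217; s_E/(n + δ)_E = 0.37/0.118 = 3.1356.
Ratio = (4.0217/3.1356)^1 = 1.2826^1 ≈ 1.2826

y*_V / y*_E ≈ 1.28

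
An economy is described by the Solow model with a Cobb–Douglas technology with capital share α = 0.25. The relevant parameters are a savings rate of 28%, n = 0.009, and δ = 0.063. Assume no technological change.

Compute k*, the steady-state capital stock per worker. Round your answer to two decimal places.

k* ≈ 6.12

In steady state, investment equals break-even investment: s·k^α = (n + δ)·k.
Dividing both sides by k: k^(1−α) = s / (n + δ).
k^0.75 = 0.28 / (0.009 + 0.063) = 0.28 / 0.072 = 3.8889
k* = 3.8889^(1/0.75) ≈ 6.1156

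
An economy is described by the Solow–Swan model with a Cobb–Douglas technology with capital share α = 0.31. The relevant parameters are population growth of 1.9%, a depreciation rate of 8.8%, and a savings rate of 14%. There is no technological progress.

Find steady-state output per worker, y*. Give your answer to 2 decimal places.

Steady state requires s·f(k) = (n + δ)·k, i.e. s·k^α = (n + δ)·k.
Rearranging, k^(1−α) = s / (n + δ).
k^0.69 = 0.14 / (0.019 + 0.088) = 0.14 / 0.107 = 1.3084
k* = 1.3084^(1/0.69) ≈ 1.4763
y* = (k*)^α = 1.4763^0.31 ≈ 1.1284

y* = 1.13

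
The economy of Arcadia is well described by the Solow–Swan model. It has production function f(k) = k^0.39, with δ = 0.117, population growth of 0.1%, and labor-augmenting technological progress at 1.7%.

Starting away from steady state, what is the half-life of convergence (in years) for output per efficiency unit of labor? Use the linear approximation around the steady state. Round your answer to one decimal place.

half-life ≈ 8.4 years

Near the steady state the convergence rate is λ = (1 − α)(n + g + δ).
λ = (1 − 0.39) × 0.135 = 0.61 × 0.135 = 0.08235
Half-life = ln 2 / λ = 0.6931 / 0.08235 ≈ 8.42 years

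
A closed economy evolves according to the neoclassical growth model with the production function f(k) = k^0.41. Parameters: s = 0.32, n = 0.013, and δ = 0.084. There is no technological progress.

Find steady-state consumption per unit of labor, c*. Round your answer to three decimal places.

c* = 1.559

At the steady state, Δk = 0, so s·k^α = (n + δ)·k.
Dividing both sides by k: k^(1−α) = s / (n + δ).
k^0.59 = 0.32 / (0.013 + 0.084) = 0.32 / 0.097 = 3.2990
k* = 3.2990^(1/0.59) ≈ 7.5616
y* = (k*)^α = 7.5616^0.41 ≈ 2.2921
c* = (1 − s)·y* = (1 − 0.32) × 2.2921 ≈ 1.5586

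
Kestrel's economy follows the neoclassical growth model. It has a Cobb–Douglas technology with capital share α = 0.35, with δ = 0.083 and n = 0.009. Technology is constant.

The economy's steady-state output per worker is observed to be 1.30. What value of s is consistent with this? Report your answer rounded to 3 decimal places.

Steady state requires s·f(k) = (n + δ)·k, i.e. s·k^α = (n + δ)·k.
Since y* = [s/(n + δ)]^(α/(1−α)), we have s/(n + δ) = (y*)^((1−α)/α) = 1.30^1.8571 = 1.6278.
Therefore s = 1.6278 × (n + δ) = 1.6278 × 0.092 = 0.1498.

s ≈ 0.150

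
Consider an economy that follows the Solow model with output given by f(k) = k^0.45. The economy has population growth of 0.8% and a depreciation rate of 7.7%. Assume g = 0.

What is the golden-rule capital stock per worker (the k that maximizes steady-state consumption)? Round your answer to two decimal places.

The golden rule sets f'(k) = n + δ, i.e. α·k^(α−1) = n + δ.
So k^(1−α) = α / (n + δ) = 0.45 / 0.085 = 5.2941.
k_gold = 5.2941^(1/0.55) ≈ 20.7007

k_gold ≈ 20.70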